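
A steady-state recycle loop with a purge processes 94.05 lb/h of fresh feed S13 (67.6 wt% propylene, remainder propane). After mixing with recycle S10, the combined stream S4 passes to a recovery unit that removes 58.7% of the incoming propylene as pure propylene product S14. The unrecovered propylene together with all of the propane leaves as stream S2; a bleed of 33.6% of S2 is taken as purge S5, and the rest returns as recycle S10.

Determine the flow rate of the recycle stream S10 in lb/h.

84.24 lb/h

propane enters only via S13 and leaves only via the purge: 94.05×0.324 = 0.336×(propane in S2), and the recovery unit passes all propane, so propane in S4 = propane in S2 = 90.691 lb/h.
propylene in S4: m_A = 94.05×0.676 + (1−0.336)·(1−0.587)·m_A, so m_A = 63.578/0.7258 = 87.601 lb/h.
S2 = (1−0.587)×87.601 + 90.691 = 126.87 lb/h.
Recycle S10 = (1−0.336)×126.87 = 84.242 lb/h.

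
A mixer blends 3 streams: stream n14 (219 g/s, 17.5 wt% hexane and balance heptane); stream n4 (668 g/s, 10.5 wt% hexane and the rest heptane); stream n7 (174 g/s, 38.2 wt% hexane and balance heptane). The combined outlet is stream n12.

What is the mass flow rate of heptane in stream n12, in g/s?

886.1 g/s

heptane out = heptane in = 219×0.825 + 668×0.895 + 174×0.618 = 886.07 g/s.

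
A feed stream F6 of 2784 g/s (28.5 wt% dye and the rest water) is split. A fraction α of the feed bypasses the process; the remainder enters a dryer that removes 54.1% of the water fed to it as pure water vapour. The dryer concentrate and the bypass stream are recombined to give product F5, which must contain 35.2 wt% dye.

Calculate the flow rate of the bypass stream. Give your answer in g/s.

All 2784×0.285 = 793.44 g/s of dye reaches F5, so F5 = 793.44/0.352 = 2254.1 g/s and vapour = 529.91 g/s.
The evaporator receives (1−α)·2784 of feed at 0.715 water and removes 0.541 of that water:
0.541×0.715×(1−α)×2784 = 529.91
(1−α) = 529.91/1076.9 = 0.4921;  α = 0.5079.
Bypass flow = 0.5079×2784 = 1414.1 g/s.

1414 g/s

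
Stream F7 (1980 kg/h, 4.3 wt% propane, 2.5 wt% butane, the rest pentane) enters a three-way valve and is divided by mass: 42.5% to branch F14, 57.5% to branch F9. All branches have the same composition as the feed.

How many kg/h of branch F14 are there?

841.5 kg/h

Branch F14 flow = 0.425×1980 = 841.5 kg/h.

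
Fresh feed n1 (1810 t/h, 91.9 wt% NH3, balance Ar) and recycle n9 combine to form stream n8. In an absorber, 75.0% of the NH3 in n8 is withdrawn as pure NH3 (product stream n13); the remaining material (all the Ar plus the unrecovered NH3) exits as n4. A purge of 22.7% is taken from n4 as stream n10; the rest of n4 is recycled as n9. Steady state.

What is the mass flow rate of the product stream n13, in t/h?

NH3 in n8: m_A = 1810×0.919 + (1−0.227)·(1−0.750)·m_A, so m_A = 1663.4/0.8067 = 2061.8 t/h.
Product n13 = 0.750×2061.8 = 1546.4 t/h.

1546 t/h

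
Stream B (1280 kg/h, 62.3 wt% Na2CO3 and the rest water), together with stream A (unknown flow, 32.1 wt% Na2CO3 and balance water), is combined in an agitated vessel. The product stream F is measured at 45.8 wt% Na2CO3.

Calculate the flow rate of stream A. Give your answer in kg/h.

Let A be the unknown flow. Total out = 1280 + A.
Na2CO3 balance: 797.44 + 0.321·A = 0.458·(1280 + A)
(0.321 − 0.458)·A = 0.458×1280 − 797.44 = -211.2
A = -211.2 / -0.137 = 1541.6 kg/h

1542 kg/h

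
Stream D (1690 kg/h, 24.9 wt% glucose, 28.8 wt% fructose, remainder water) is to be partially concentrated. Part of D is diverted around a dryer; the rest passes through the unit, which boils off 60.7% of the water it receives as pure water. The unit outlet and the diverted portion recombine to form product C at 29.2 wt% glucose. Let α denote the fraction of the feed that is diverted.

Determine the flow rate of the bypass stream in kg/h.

All 1690×0.249 = 420.81 kg/h of glucose reaches C, so C = 420.81/0.292 = 1441.1 kg/h and vapour = 248.87 kg/h.
The evaporator receives (1−α)·1690 of feed at 0.463 water and removes 0.607 of that water:
0.607×0.463×(1−α)×1690 = 248.87
(1−α) = 248.87/474.96 = 0.5240;  α = 0.4760.
Bypass flow = 0.4760×1690 = 804.47 kg/h.

804.5 kg/h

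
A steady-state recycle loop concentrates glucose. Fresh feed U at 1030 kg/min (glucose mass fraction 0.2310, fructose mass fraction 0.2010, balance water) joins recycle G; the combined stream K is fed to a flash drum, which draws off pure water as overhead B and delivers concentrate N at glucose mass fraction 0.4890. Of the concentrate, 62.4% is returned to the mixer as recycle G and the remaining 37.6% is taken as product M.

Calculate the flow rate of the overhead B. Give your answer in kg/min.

543.4 kg/min

Overall glucose balance (none leaves overhead): glucose in fresh feed = glucose in product, i.e. 1030×0.231 = (1−0.624)·N·0.489.
N = 237.93/(0.489×0.376) = 1294.1 kg/min.
Recycle G = 0.624×1294.1 = 807.49 kg/min.
Combined feed K = 1030 + 807.49 = 1837.5 kg/min.
Overhead B = K − N = 1837.5 − 1294.1 = 543.44 kg/min.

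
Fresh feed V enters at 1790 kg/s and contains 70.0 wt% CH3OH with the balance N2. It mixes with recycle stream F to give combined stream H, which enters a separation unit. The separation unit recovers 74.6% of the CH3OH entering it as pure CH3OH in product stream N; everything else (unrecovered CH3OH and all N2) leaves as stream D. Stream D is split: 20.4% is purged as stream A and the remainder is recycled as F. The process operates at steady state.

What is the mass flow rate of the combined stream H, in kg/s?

N2 enters only via V and leaves only via the purge: 1790×0.300 = 0.204×(N2 in D), and the separation unit passes all N2, so N2 in H = N2 in D = 2632.4 kg/s.
CH3OH in H: m_A = 1790×0.700 + (1−0.204)·(1−0.746)·m_A, so m_A = 1253/0.7978 = 1570.5 kg/s.
H = 1570.5 + 2632.4 = 4202.9 kg/s.

4203 kg/s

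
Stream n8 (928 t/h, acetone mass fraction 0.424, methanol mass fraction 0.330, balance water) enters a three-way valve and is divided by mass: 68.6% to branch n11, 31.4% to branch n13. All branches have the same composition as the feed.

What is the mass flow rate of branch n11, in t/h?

Branch n11 flow = 0.686×928 = 636.61 t/h.

636.6 t/h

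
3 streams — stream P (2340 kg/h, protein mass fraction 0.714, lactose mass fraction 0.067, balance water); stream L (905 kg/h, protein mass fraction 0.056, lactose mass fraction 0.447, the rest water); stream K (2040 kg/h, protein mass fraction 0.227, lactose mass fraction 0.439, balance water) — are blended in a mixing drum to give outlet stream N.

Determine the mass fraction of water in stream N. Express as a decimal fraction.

Total flow out = 2340 + 905 + 2040 = 5285 kg/h.
water in = 2340×0.219 + 905×0.497 + 2040×0.334 = 1643.6 kg/h.
water mass fraction in N = 1643.6/5285 = 0.311.

0.311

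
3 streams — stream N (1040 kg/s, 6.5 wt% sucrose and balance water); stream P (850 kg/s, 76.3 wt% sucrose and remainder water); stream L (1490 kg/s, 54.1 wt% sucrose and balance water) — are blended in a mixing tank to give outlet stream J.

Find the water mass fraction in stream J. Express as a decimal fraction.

Total flow out = 1040 + 850 + 1490 = 3380 kg/s.
water in = 1040×0.935 + 850×0.237 + 1490×0.459 = 1857.8 kg/s.
water mass fraction in J = 1857.8/3380 = 0.550.

0.550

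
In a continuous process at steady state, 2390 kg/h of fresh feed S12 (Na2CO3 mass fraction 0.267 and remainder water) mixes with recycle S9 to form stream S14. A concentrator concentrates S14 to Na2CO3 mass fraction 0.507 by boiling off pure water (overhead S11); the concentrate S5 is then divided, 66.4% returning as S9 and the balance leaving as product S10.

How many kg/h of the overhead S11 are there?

1131 kg/h

Overall Na2CO3 balance (none leaves overhead): Na2CO3 in fresh feed = Na2CO3 in product, i.e. 2390×0.267 = (1−0.664)·S5·0.507.
S5 = 638.13/(0.507×0.336) = 3745.9 kg/h.
Recycle S9 = 0.664×3745.9 = 2487.3 kg/h.
Combined feed S14 = 2390 + 2487.3 = 4877.3 kg/h.
Overhead S11 = S14 − S5 = 4877.3 − 3745.9 = 1131.4 kg/h.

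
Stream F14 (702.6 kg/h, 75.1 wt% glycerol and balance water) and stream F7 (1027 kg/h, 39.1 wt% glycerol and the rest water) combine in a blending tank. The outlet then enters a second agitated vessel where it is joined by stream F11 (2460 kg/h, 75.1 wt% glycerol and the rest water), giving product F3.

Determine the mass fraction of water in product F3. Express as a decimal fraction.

0.337

Overall, product flow = 4189.6 kg/h.
water in = 702.6×0.249 + 1027×0.609 + 2460×0.249 = 1412.9 kg/h.
water fraction in F3 = 0.337.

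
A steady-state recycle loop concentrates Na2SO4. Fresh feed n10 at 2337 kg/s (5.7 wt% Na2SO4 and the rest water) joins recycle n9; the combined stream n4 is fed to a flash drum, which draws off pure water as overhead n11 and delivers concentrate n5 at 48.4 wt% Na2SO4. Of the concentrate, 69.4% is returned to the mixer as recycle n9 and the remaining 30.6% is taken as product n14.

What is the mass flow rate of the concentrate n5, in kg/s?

899.4 kg/s

Overall Na2SO4 balance (none leaves overhead): Na2SO4 in fresh feed = Na2SO4 in product, i.e. 2337×0.057 = (1−0.694)·n5·0.484.
n5 = 133.21/(0.484×0.306) = 899.43 kg/s.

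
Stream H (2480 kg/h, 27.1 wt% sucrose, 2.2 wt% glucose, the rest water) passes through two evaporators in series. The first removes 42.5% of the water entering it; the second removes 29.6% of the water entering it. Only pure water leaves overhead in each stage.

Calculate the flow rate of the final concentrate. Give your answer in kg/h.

water in feed = 2480×0.707 = 1753.4 kg/h.
After stage 1: water left = (1−0.425)×1753.4 = 1008.2; stream total = 1734.8 kg/h.
After stage 2: water left = (1−0.296)×1008.2 = 709.76; final concentrate = 1436.4 kg/h.

1436 kg/h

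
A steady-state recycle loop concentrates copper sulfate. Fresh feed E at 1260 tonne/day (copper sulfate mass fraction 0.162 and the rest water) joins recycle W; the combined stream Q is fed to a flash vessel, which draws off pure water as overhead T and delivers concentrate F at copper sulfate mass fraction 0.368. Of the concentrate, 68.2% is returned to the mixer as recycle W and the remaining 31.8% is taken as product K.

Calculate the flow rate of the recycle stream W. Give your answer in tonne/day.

Overall copper sulfate balance (none leaves overhead): copper sulfate in fresh feed = copper sulfate in product, i.e. 1260×0.162 = (1−0.682)·F·0.368.
F = 204.12/(0.368×0.318) = 1744.3 tonne/day.
Recycle W = 0.682×1744.3 = 1189.6 tonne/day.

1190 tonne/day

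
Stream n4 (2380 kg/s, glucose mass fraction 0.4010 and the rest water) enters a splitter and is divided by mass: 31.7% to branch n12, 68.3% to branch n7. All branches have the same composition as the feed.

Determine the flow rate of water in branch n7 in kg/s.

973.7 kg/s

Branch n7 total = 0.683×2380 = 1625.5 kg/s.
water in n7 = 0.599×1625.5 = 973.7 kg/s.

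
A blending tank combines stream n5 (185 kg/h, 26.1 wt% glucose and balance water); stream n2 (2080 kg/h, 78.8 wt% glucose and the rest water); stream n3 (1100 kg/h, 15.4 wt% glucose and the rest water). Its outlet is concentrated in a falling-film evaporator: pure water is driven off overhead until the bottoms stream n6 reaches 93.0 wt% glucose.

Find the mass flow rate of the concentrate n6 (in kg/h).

glucose entering = 185×0.261 + 2080×0.788 + 1100×0.154 = 1856.7 kg/h.
All glucose reports to n6, so n6 = 1856.7/0.930 = 1996.5 kg/h.

1996 kg/h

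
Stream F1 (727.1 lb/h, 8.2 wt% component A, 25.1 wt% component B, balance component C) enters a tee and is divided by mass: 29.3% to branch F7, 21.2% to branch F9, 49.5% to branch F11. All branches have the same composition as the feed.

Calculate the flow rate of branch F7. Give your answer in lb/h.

Branch F7 flow = 0.293×727.1 = 213.04 lb/h.

213 lb/h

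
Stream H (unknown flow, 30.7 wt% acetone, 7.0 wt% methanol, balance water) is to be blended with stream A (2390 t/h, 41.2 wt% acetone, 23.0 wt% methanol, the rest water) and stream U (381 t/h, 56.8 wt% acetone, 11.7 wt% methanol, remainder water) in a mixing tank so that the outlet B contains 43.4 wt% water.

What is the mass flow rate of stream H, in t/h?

1201 t/h

Let H be the unknown flow. Total out = 2771 + H.
water balance: 975.63 + 0.623·H = 0.434·(2771 + H)
(0.623 − 0.434)·H = 0.434×2771 − 975.63 = 226.98
H = 226.98 / 0.189 = 1200.9 t/h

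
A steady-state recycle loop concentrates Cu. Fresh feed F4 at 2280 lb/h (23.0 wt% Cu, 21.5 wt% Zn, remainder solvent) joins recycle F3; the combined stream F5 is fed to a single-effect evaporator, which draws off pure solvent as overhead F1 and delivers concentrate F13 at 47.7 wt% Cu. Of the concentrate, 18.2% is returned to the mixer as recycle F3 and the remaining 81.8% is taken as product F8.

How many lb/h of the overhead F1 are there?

1181 lb/h

Overall Cu balance (none leaves overhead): Cu in fresh feed = Cu in product, i.e. 2280×0.230 = (1−0.182)·F13·0.477.
F13 = 524.4/(0.477×0.818) = 1344 lb/h.
Recycle F3 = 0.182×1344 = 244.6 lb/h.
Combined feed F5 = 2280 + 244.6 = 2524.6 lb/h.
Overhead F1 = F5 − F13 = 2524.6 − 1344 = 1180.6 lb/h.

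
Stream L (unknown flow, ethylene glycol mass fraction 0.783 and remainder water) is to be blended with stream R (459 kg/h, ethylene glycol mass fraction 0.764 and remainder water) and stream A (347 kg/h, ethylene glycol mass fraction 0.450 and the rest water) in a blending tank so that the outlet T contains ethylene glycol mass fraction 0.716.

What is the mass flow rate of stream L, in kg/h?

Let L be the unknown flow. Total out = 806 + L.
ethylene glycol balance: 506.83 + 0.783·L = 0.716·(806 + L)
(0.783 − 0.716)·L = 0.716×806 − 506.83 = 70.27
L = 70.27 / 0.067 = 1048.8 kg/h

1049 kg/h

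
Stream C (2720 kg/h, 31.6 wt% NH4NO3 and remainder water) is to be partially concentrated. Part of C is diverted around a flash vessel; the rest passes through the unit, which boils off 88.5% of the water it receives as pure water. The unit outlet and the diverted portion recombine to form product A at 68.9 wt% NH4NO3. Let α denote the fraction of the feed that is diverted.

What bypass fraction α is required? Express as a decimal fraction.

All 2720×0.316 = 859.52 kg/h of NH4NO3 reaches A, so A = 859.52/0.689 = 1247.5 kg/h and vapour = 1472.5 kg/h.
The evaporator receives (1−α)·2720 of feed at 0.684 water and removes 0.885 of that water:
0.885×0.684×(1−α)×2720 = 1472.5
(1−α) = 1472.5/1646.5 = 0.8943;  α = 0.1057.

0.106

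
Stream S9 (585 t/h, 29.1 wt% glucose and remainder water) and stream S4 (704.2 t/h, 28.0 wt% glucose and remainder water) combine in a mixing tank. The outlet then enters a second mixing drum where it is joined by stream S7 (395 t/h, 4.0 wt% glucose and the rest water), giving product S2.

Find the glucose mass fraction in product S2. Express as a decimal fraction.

0.228

Overall, product flow = 1684.2 t/h.
glucose in = 585×0.291 + 704.2×0.280 + 395×0.040 = 383.21 t/h.
glucose fraction in S2 = 0.228.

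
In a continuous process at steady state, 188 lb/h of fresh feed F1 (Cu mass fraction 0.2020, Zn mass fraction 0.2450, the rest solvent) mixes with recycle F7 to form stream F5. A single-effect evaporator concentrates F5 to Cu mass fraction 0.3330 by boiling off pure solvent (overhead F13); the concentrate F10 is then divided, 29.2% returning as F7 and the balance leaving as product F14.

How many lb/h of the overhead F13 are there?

Overall Cu balance (none leaves overhead): Cu in fresh feed = Cu in product, i.e. 188×0.202 = (1−0.292)·F10·0.333.
F10 = 37.976/(0.333×0.708) = 161.08 lb/h.
Recycle F7 = 0.292×161.08 = 47.034 lb/h.
Combined feed F5 = 188 + 47.034 = 235.03 lb/h.
Overhead F13 = F5 − F10 = 235.03 − 161.08 = 73.958 lb/h.

73.96 lb/h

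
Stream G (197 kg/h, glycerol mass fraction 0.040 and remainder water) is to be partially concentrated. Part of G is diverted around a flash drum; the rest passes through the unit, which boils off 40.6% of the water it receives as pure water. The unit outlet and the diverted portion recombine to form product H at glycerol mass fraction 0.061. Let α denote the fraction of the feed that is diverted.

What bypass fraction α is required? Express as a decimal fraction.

All 197×0.040 = 7.88 kg/h of glycerol reaches H, so H = 7.88/0.061 = 129.18 kg/h and vapour = 67.82 kg/h.
The evaporator receives (1−α)·197 of feed at 0.960 water and removes 0.406 of that water:
0.406×0.960×(1−α)×197 = 67.82
(1−α) = 67.82/76.783 = 0.8833;  α = 0.1167.

0.117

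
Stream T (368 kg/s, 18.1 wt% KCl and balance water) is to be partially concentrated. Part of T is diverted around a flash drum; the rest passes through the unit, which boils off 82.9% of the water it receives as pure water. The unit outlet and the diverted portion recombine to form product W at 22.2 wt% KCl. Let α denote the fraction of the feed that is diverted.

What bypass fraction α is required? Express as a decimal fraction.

All 368×0.181 = 66.608 kg/s of KCl reaches W, so W = 66.608/0.222 = 300.04 kg/s and vapour = 67.964 kg/s.
The evaporator receives (1−α)·368 of feed at 0.819 water and removes 0.829 of that water:
0.829×0.819×(1−α)×368 = 67.964
(1−α) = 67.964/249.85 = 0.2720;  α = 0.7280.

0.728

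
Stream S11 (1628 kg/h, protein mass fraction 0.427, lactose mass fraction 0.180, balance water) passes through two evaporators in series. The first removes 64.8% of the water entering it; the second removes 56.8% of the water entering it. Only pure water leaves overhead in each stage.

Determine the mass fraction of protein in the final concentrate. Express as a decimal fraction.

water in feed = 1628×0.393 = 639.8 kg/h.
After stage 1: water left = (1−0.648)×639.8 = 225.21; stream total = 1213.4 kg/h.
After stage 2: water left = (1−0.568)×225.21 = 97.291; final concentrate = 1085.5 kg/h.
protein fraction = 695.16/1085.5 = 0.640.

0.640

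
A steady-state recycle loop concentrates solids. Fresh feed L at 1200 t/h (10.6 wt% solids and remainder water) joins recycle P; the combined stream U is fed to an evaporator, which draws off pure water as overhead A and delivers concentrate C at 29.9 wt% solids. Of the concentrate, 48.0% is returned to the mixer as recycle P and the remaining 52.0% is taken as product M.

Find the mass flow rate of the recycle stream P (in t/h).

392.7 t/h

Overall solids balance (none leaves overhead): solids in fresh feed = solids in product, i.e. 1200×0.106 = (1−0.480)·C·0.299.
C = 127.2/(0.299×0.520) = 818.11 t/h.
Recycle P = 0.480×818.11 = 392.69 t/h.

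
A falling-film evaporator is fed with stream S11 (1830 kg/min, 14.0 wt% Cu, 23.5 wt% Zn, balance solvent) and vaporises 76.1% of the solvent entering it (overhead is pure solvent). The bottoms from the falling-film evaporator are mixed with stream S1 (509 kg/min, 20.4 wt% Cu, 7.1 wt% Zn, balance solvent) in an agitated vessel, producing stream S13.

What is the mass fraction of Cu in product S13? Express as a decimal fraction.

0.245

Vapour removed = 0.761×0.625×1830 = 870.39 kg/min; concentrate = 959.61 kg/min.
Cu reaching the mixer = 256.2 (from concentrate) + 509×0.204 = 360.04 kg/min.
Product flow = 959.61 + 509 = 1468.6 kg/min; Cu fraction = 0.245.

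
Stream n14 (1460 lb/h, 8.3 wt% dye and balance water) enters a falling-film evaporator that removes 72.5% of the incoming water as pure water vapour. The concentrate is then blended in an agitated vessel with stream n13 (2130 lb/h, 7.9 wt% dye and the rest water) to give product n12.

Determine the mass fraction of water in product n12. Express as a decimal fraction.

0.889

Vapour removed = 0.725×0.917×1460 = 970.64 lb/h; concentrate = 489.36 lb/h.
water reaching the mixer = 368.18 (from concentrate) + 2130×0.921 = 2329.9 lb/h.
Product flow = 489.36 + 2130 = 2619.4 lb/h; water fraction = 0.889.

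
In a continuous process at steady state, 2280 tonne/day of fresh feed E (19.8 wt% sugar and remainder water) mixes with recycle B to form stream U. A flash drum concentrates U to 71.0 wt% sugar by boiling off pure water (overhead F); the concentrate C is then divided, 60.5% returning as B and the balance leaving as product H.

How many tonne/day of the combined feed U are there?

Overall sugar balance (none leaves overhead): sugar in fresh feed = sugar in product, i.e. 2280×0.198 = (1−0.605)·C·0.710.
C = 451.44/(0.710×0.395) = 1609.7 tonne/day.
Recycle B = 0.605×1609.7 = 973.87 tonne/day.
Combined feed U = 2280 + 973.87 = 3253.9 tonne/day.

3254 tonne/day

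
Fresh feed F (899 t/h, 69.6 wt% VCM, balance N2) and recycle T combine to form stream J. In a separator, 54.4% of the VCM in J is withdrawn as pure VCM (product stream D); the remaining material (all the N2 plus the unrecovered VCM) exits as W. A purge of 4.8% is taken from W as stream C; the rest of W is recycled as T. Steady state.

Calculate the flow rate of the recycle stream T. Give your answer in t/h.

5900 t/h

N2 enters only via F and leaves only via the purge: 899×0.304 = 0.048×(N2 in W), and the separator passes all N2, so N2 in J = N2 in W = 5693.7 t/h.
VCM in J: m_A = 899×0.696 + (1−0.048)·(1−0.544)·m_A, so m_A = 625.7/0.5659 = 1105.7 t/h.
W = (1−0.544)×1105.7 + 5693.7 = 6197.9 t/h.
Recycle T = (1−0.048)×6197.9 = 5900.4 t/h.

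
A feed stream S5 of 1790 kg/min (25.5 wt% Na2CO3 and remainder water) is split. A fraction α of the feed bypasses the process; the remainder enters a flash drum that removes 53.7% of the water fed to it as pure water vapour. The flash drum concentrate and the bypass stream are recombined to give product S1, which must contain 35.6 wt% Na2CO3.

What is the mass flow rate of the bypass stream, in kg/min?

All 1790×0.255 = 456.45 kg/min of Na2CO3 reaches S1, so S1 = 456.45/0.356 = 1282.2 kg/min and vapour = 507.84 kg/min.
The evaporator receives (1−α)·1790 of feed at 0.745 water and removes 0.537 of that water:
0.537×0.745×(1−α)×1790 = 507.84
(1−α) = 507.84/716.12 = 0.7092;  α = 0.2908.
Bypass flow = 0.2908×1790 = 520.61 kg/min.

520.6 kg/min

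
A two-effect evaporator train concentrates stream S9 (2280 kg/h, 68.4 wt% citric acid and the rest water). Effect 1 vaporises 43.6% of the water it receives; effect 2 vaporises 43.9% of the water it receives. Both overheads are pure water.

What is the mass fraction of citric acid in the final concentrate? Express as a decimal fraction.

water in feed = 2280×0.316 = 720.48 kg/h.
After stage 1: water left = (1−0.436)×720.48 = 406.35; stream total = 1965.9 kg/h.
After stage 2: water left = (1−0.439)×406.35 = 227.96; final concentrate = 1787.5 kg/h.
citric acid fraction = 1559.5/1787.5 = 0.872.

0.872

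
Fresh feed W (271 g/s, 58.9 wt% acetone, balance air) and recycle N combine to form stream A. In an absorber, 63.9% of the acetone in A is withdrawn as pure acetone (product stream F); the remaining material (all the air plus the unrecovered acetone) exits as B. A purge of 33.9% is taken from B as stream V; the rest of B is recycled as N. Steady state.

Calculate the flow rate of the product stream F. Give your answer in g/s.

acetone in A: m_A = 271×0.589 + (1−0.339)·(1−0.639)·m_A, so m_A = 159.62/0.7614 = 209.64 g/s.
Product F = 0.639×209.64 = 133.96 g/s.

134 g/s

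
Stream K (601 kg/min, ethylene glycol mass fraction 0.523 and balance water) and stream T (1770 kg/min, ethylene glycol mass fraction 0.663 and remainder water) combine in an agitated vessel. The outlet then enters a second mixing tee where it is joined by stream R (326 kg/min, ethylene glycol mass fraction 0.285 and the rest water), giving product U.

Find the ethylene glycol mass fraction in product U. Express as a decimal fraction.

Overall, product flow = 2697 kg/min.
ethylene glycol in = 601×0.523 + 1770×0.663 + 326×0.285 = 1580.7 kg/min.
ethylene glycol fraction in U = 0.586.

0.586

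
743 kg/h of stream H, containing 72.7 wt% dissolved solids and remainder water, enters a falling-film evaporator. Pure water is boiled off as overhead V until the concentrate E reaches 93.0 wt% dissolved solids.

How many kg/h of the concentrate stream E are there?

580.8 kg/h

dissolved solids is conserved: 743×0.727 = 540.16 kg/h all reports to the concentrate.
Concentrate = 540.16/(target fraction) = 580.82 kg/h.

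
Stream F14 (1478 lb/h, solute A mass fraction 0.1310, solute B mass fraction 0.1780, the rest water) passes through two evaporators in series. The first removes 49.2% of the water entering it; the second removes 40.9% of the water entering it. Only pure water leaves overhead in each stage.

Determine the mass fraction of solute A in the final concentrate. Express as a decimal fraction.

water in feed = 1478×0.691 = 1021.3 lb/h.
After stage 1: water left = (1−0.492)×1021.3 = 518.82; stream total = 975.52 lb/h.
After stage 2: water left = (1−0.409)×518.82 = 306.62; final concentrate = 763.32 lb/h.
solute A fraction = 193.62/763.32 = 0.2537.

0.2537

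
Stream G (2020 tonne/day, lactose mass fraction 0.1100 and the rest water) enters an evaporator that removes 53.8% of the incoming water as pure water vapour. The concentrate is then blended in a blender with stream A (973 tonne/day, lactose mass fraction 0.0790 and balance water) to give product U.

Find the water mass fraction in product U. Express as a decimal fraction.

Vapour removed = 0.538×0.890×2020 = 967.22 tonne/day; concentrate = 1052.8 tonne/day.
water reaching the mixer = 830.58 (from concentrate) + 973×0.921 = 1726.7 tonne/day.
Product flow = 1052.8 + 973 = 2025.8 tonne/day; water fraction = 0.8524.

0.8524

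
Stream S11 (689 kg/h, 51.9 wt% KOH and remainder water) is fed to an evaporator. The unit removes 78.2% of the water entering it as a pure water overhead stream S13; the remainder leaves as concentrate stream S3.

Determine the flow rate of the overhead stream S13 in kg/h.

259.2 kg/h

water entering = 689×0.481 = 331.41 kg/h; overhead removed = 0.782×331.41 = 259.16 kg/h.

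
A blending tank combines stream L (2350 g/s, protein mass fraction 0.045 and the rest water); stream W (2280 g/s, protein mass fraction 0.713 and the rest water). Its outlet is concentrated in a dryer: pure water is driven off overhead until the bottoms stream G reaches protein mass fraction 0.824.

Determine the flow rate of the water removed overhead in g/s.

protein entering = 2350×0.045 + 2280×0.713 = 1731.4 g/s.
All protein reports to G, so G = 1731.4/0.824 = 2101.2 g/s.
Total feed = 4630 g/s; overhead = 4630 − 2101.2 = 2528.8 g/s.

2529 g/s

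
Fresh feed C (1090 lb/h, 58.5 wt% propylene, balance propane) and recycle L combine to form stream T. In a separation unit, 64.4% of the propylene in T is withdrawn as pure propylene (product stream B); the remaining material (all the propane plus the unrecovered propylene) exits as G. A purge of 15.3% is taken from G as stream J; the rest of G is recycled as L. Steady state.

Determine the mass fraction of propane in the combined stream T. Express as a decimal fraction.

0.764

propane enters only via C and leaves only via the purge: 1090×0.415 = 0.153×(propane in G), and the separation unit passes all propane, so propane in T = propane in G = 2956.5 lb/h.
propylene in T: m_A = 1090×0.585 + (1−0.153)·(1−0.644)·m_A, so m_A = 637.65/0.6985 = 912.93 lb/h.
T = 912.93 + 2956.5 = 3869.5 lb/h.
propane fraction in T = 2956.5/3869.5 = 0.764.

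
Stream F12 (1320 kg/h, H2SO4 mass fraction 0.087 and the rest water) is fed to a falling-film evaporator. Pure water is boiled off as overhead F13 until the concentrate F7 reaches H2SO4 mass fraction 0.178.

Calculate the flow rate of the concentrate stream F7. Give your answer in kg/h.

H2SO4 is conserved: 1320×0.087 = 114.84 kg/h all reports to the concentrate.
Concentrate = 114.84/(target fraction) = 645.17 kg/h.

645.2 kg/h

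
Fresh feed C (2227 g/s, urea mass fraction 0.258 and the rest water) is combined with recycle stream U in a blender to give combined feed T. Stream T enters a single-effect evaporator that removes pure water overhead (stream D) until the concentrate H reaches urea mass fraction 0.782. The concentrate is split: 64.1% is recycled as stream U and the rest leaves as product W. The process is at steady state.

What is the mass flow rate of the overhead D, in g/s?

1492 g/s

Overall urea balance (none leaves overhead): urea in fresh feed = urea in product, i.e. 2227×0.258 = (1−0.641)·H·0.782.
H = 574.57/(0.782×0.359) = 2046.6 g/s.
Recycle U = 0.641×2046.6 = 1311.9 g/s.
Combined feed T = 2227 + 1311.9 = 3538.9 g/s.
Overhead D = T − H = 3538.9 − 2046.6 = 1492.3 g/s.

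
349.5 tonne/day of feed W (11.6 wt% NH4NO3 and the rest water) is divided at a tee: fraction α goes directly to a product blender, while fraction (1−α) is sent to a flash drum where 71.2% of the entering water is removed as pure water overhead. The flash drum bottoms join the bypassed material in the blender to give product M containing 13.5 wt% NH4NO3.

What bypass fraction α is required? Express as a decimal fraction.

All 349.5×0.116 = 40.542 tonne/day of NH4NO3 reaches M, so M = 40.542/0.135 = 300.31 tonne/day and vapour = 49.189 tonne/day.
The evaporator receives (1−α)·349.5 of feed at 0.884 water and removes 0.712 of that water:
0.712×0.884×(1−α)×349.5 = 49.189
(1−α) = 49.189/219.98 = 0.2236;  α = 0.7764.

0.776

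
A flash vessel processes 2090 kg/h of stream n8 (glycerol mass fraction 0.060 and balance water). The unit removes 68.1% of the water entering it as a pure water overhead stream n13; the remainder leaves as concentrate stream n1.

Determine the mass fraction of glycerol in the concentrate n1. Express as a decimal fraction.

0.167

glycerol is not removed: 2090×0.060 = 125.4 kg/h of glycerol enters n1.
water entering = 2090×0.940 = 1964.6 kg/h; overhead removed = 0.681×1964.6 = 1337.9 kg/h.
Concentrate = 2090 − 1337.9 = 752.11 kg/h.
Mass fraction = 125.4/752.11 = 0.167.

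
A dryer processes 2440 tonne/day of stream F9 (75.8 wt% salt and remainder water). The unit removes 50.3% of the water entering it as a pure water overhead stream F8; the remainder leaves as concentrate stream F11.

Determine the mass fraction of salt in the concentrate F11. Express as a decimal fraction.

salt is not removed: 2440×0.758 = 1849.5 tonne/day of salt enters F11.
water entering = 2440×0.242 = 590.48 tonne/day; overhead removed = 0.503×590.48 = 297.01 tonne/day.
Concentrate = 2440 − 297.01 = 2143 tonne/day.
Mass fraction = 1849.5/2143 = 0.863.

0.863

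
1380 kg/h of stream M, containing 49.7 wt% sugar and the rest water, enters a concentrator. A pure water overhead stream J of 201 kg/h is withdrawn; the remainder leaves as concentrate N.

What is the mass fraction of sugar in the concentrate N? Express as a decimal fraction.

sugar is not removed: 1380×0.497 = 685.86 kg/h of sugar enters N.
Concentrate = 1380 − 201 = 1179 kg/h.
Mass fraction = 685.86/1179 = 0.582.

0.582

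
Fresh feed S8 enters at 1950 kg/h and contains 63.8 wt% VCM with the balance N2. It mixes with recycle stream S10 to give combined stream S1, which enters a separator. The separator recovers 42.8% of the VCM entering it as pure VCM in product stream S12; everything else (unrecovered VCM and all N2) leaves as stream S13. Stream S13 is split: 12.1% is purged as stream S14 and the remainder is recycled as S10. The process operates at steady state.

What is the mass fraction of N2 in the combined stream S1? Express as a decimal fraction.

N2 enters only via S8 and leaves only via the purge: 1950×0.362 = 0.121×(N2 in S13), and the separator passes all N2, so N2 in S1 = N2 in S13 = 5833.9 kg/h.
VCM in S1: m_A = 1950×0.638 + (1−0.121)·(1−0.428)·m_A, so m_A = 1244.1/0.4972 = 2502.2 kg/h.
S1 = 2502.2 + 5833.9 = 8336 kg/h.
N2 fraction in S1 = 5833.9/8336 = 0.6998.

0.6998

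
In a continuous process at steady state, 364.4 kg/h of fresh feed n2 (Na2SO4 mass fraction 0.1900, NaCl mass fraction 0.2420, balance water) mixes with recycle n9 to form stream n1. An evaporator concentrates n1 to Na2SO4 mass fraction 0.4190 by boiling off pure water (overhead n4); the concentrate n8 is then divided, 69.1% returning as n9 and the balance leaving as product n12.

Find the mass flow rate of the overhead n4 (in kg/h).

199.2 kg/h

Overall Na2SO4 balance (none leaves overhead): Na2SO4 in fresh feed = Na2SO4 in product, i.e. 364.4×0.190 = (1−0.691)·n8·0.419.
n8 = 69.236/(0.419×0.309) = 534.76 kg/h.
Recycle n9 = 0.691×534.76 = 369.52 kg/h.
Combined feed n1 = 364.4 + 369.52 = 733.92 kg/h.
Overhead n4 = n1 − n8 = 733.92 − 534.76 = 199.16 kg/h.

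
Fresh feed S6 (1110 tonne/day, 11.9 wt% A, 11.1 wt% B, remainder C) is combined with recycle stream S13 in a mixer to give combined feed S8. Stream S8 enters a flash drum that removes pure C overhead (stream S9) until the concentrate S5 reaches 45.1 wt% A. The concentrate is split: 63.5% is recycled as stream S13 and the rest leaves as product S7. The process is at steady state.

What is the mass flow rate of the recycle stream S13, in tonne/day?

509.5 tonne/day

Overall A balance (none leaves overhead): A in fresh feed = A in product, i.e. 1110×0.119 = (1−0.635)·S5·0.451.
S5 = 132.09/(0.451×0.365) = 802.42 tonne/day.
Recycle S13 = 0.635×802.42 = 509.54 tonne/day.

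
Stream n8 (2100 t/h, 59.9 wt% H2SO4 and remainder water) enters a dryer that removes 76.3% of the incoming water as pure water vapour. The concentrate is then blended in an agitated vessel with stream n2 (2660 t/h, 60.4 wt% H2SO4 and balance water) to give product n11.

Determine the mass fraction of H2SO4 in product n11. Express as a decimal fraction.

0.696

Vapour removed = 0.763×0.401×2100 = 642.52 t/h; concentrate = 1457.5 t/h.
H2SO4 reaching the mixer = 1257.9 (from concentrate) + 2660×0.604 = 2864.5 t/h.
Product flow = 1457.5 + 2660 = 4117.5 t/h; H2SO4 fraction = 0.696.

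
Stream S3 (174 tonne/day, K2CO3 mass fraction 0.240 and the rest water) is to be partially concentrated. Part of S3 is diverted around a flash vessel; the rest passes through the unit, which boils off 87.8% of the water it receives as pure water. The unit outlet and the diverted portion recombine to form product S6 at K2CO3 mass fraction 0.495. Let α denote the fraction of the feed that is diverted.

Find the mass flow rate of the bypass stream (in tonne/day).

All 174×0.240 = 41.76 tonne/day of K2CO3 reaches S6, so S6 = 41.76/0.495 = 84.364 tonne/day and vapour = 89.636 tonne/day.
The evaporator receives (1−α)·174 of feed at 0.760 water and removes 0.878 of that water:
0.878×0.760×(1−α)×174 = 89.636
(1−α) = 89.636/116.11 = 0.7720;  α = 0.2280.
Bypass flow = 0.2280×174 = 39.669 tonne/day.

39.67 tonne/day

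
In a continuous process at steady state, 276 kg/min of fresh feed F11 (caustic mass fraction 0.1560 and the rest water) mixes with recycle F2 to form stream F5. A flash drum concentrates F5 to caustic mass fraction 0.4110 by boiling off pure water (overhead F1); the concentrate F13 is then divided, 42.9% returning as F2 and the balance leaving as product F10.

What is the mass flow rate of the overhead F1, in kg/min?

Overall caustic balance (none leaves overhead): caustic in fresh feed = caustic in product, i.e. 276×0.156 = (1−0.429)·F13·0.411.
F13 = 43.056/(0.411×0.571) = 183.47 kg/min.
Recycle F2 = 0.429×183.47 = 78.707 kg/min.
Combined feed F5 = 276 + 78.707 = 354.71 kg/min.
Overhead F1 = F5 − F13 = 354.71 − 183.47 = 171.24 kg/min.

171.2 kg/min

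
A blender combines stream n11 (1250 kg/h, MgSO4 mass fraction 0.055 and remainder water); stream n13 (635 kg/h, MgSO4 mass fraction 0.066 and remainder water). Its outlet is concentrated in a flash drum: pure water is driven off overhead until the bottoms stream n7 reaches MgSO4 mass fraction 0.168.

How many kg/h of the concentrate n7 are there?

MgSO4 entering = 1250×0.055 + 635×0.066 = 110.66 kg/h.
All MgSO4 reports to n7, so n7 = 110.66/0.168 = 658.69 kg/h.

658.7 kg/h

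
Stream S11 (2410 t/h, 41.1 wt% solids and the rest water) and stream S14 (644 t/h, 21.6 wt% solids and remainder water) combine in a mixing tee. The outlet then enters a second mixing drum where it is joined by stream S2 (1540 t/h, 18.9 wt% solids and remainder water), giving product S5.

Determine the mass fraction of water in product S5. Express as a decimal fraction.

0.691

Overall, product flow = 4594 t/h.
water in = 2410×0.589 + 644×0.784 + 1540×0.811 = 3173.3 t/h.
water fraction in S5 = 0.691.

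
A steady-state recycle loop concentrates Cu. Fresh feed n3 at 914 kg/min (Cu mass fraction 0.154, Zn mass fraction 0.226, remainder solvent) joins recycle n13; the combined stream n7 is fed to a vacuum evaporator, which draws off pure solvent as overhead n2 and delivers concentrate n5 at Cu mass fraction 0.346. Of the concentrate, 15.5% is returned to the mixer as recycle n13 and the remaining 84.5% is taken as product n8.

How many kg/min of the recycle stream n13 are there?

74.62 kg/min

Overall Cu balance (none leaves overhead): Cu in fresh feed = Cu in product, i.e. 914×0.154 = (1−0.155)·n5·0.346.
n5 = 140.76/(0.346×0.845) = 481.43 kg/min.
Recycle n13 = 0.155×481.43 = 74.622 kg/min.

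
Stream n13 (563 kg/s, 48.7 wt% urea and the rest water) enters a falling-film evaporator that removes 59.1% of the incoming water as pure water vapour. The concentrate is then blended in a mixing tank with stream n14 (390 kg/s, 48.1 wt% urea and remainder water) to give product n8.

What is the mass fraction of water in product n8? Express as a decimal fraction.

Vapour removed = 0.591×0.513×563 = 170.69 kg/s; concentrate = 392.31 kg/s.
water reaching the mixer = 118.13 (from concentrate) + 390×0.519 = 320.54 kg/s.
Product flow = 392.31 + 390 = 782.31 kg/s; water fraction = 0.410.

0.410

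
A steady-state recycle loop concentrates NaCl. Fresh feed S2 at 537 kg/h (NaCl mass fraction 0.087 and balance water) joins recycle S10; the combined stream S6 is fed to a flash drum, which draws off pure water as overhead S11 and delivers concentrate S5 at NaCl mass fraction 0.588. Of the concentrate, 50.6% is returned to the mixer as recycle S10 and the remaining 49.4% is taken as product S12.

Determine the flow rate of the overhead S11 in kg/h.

457.5 kg/h

Overall NaCl balance (none leaves overhead): NaCl in fresh feed = NaCl in product, i.e. 537×0.087 = (1−0.506)·S5·0.588.
S5 = 46.719/(0.588×0.494) = 160.84 kg/h.
Recycle S10 = 0.506×160.84 = 81.384 kg/h.
Combined feed S6 = 537 + 81.384 = 618.38 kg/h.
Overhead S11 = S6 − S5 = 618.38 − 160.84 = 457.55 kg/h.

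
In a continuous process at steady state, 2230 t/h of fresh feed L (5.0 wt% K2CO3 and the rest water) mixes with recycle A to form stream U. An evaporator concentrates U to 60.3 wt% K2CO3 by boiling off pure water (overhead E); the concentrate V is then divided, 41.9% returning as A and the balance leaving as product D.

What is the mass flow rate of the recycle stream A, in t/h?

133.4 t/h

Overall K2CO3 balance (none leaves overhead): K2CO3 in fresh feed = K2CO3 in product, i.e. 2230×0.050 = (1−0.419)·V·0.603.
V = 111.5/(0.603×0.581) = 318.26 t/h.
Recycle A = 0.419×318.26 = 133.35 t/h.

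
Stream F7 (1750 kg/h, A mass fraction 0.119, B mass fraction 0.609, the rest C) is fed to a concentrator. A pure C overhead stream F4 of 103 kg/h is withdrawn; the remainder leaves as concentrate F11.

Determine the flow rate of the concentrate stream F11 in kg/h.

Concentrate = 1750 − 103 = 1647 kg/h.

1647 kg/h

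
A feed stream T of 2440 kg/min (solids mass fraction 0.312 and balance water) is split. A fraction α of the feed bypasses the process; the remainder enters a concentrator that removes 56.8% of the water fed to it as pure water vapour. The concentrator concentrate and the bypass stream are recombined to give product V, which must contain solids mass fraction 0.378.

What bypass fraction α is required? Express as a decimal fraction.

All 2440×0.312 = 761.28 kg/min of solids reaches V, so V = 761.28/0.378 = 2014 kg/min and vapour = 426.03 kg/min.
The evaporator receives (1−α)·2440 of feed at 0.688 water and removes 0.568 of that water:
0.568×0.688×(1−α)×2440 = 426.03
(1−α) = 426.03/953.51 = 0.4468;  α = 0.5532.

0.553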